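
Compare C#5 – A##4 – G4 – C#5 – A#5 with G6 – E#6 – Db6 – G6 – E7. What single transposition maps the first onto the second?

From C#5 to G6 is 12 letter names — a twelfth of some quality.
C#5 to G6 is 18 semitones, which makes it a diminished twelfth; the second version is higher, so the direction is up.
Checking another pair — A#5 → E7 — gives the same interval.

up a diminished twelfth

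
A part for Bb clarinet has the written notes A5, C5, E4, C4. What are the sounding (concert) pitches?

G5 Bb4 D4 Bb3

The Bb clarinet sounds a major second below written, so transpose each written note down a major second.
A5 gives G5
C5 gives Bb4
E4 gives D4
C4 gives Bb3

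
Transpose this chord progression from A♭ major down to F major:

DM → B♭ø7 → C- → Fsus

BM Gø7 A- Dsus

A♭ major down to F major is a minor third; each chord root moves by that interval while the quality stays the same.
DM: root D down a minor third → B, giving BM.
B♭ø7: root B♭ down a minor third → G, giving Gø7.
C-: root C down a minor third → A, giving A-.
Fsus: root F down a minor third → D, giving Dsus.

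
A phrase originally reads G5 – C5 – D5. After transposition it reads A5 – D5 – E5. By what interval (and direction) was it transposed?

up a major second

Take the first pair: G5 → A5. G to A spans 2 letter names, so the interval is some kind of second.
G5 to A5 is 2 semitones, which makes it a major second; the second version is higher, so the direction is up.
Checking another pair — D5 → E5 — gives the same interval.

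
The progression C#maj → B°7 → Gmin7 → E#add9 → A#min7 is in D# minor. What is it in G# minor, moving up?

D# minor up to G# minor is a perfect fourth; each chord root moves by that interval while the quality stays the same.
C#maj: root C# up a perfect fourth → F#, giving F#maj.
B°7: root B up a perfect fourth → E, giving E°7.
Gmin7: root G up a perfect fourth → C, giving Cmin7.
E#add9: root E# up a perfect fourth → A#, giving A#add9.
A#min7: root A# up a perfect fourth → D#, giving D#min7.

F#maj E°7 Cmin7 A#add9 D#min7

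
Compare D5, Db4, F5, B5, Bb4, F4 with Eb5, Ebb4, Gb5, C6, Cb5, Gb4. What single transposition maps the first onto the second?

up a minor second

From D5 to Eb5 is 2 letter names — a second of some quality.
D5 to Eb5 is 1 semitone, which makes it a minor second; the second version is higher, so the direction is up.
Checking another pair — F4 → Gb4 — gives the same interval.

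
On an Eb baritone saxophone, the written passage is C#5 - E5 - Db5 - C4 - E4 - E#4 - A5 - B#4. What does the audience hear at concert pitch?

The Eb baritone saxophone sounds a major thirteenth below written, so transpose each written note down a major thirteenth.
C#5 becomes E3
E5 becomes G3
Db5 becomes Fb3
C4 becomes Eb2
E4 becomes G2
E#4 becomes G#2
A5 becomes C4
B#4 becomes D#3

E3 G3 Fb3 Eb2 G2 G#2 C4 D#3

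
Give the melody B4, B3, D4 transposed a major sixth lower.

B4 becomes D4
B3 becomes D3
D4 becomes F3

D4 D3 F3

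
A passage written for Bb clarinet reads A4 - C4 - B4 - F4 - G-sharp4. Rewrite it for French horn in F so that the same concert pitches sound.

First find concert pitch: the Bb clarinet sounds a major second below written, so A4 C4 B4 F4 G-sharp4 sounds G4 Bb3 A4 Eb4 F#4.
Then write for French horn in F: it sounds a perfect fifth below written, so the part must be a perfect fifth above concert.
G4 → D5
Bb3 → F4
A4 → E5
Eb4 → Bb4
F#4 → C#5

D5 F4 E5 Bb4 C#5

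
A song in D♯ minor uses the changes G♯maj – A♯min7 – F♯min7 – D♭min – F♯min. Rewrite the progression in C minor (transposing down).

D♯ minor down to C minor is an augmented second; each chord root moves by that interval while the quality stays the same.
G♯maj: root G♯ down an augmented second → F, giving Fmaj.
A♯min7: root A♯ down an augmented second → G, giving Gmin7.
F♯min7: root F♯ down an augmented second → Eb, giving Ebmin7.
D♭min: root D♭ down an augmented second → Cbb, giving Cbbmin.
F♯min: root F♯ down an augmented second → Eb, giving Ebmin.

Fmaj Gmin7 Ebmin7 Cbbmin Ebmin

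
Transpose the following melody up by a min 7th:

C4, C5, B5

Bb4 Bb5 A6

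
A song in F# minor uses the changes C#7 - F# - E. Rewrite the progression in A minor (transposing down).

E7 A G

F# minor down to A minor is a major sixth; each chord root moves by that interval while the quality stays the same.
C#7: root C# down a major sixth → E, giving E7.
F#: root F# down a major sixth → A, giving A.
E: root E down a major sixth → G, giving G.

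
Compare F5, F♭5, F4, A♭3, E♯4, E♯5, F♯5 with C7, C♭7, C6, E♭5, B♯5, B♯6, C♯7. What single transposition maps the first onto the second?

Take the first pair: F5 → C7. F to C spans 12 letter names, so the interval is some kind of twelfth.
F5 to C7 is 19 semitones, which makes it a perfect twelfth; the second version is higher, so the direction is up.
Checking another pair — F#5 → C#7 — gives the same interval.

up a perfect twelfth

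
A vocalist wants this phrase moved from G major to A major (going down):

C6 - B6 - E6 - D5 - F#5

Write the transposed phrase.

From G down to A is a minor seventh; apply that to each pitch.
C6 -> D5
B6 -> C#6
E6 -> F#5
D5 -> E4
F#5 -> G#4

D5 C#6 F#5 E4 G#4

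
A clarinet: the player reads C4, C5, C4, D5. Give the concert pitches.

A3 A4 A3 B4

The A clarinet sounds a minor third below written, so transpose each written note down a minor third.
C4 → A3
C5 → A4
C4 → A3
D5 → B4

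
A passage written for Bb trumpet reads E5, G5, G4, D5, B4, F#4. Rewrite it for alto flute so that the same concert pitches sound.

First find concert pitch: the Bb trumpet sounds a major second below written, so E5 G5 G4 D5 B4 F#4 sounds D5 F5 F4 C5 A4 E4.
Then write for alto flute: it sounds a perfect fourth below written, so the part must be a perfect fourth above concert.
D5 → G5
F5 → Bb5
F4 → Bb4
C5 → F5
A4 → D5
E4 → A4

G5 Bb5 Bb4 F5 D5 A4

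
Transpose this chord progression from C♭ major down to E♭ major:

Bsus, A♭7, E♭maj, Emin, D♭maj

C♭ major down to E♭ major is a minor sixth; each chord root moves by that interval while the quality stays the same.
Bsus: root B down a minor sixth → D#, giving D#sus.
A♭7: root A♭ down a minor sixth → C, giving C7.
E♭maj: root E♭ down a minor sixth → G, giving Gmaj.
Emin: root E down a minor sixth → G#, giving G#min.
D♭maj: root D♭ down a minor sixth → F, giving Fmaj.

D#sus C7 Gmaj G#min Fmaj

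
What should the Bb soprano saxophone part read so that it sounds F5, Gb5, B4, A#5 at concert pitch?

G5 Ab5 C#5 B#5

Written C4 sounds as Bb3 on the Bb soprano saxophone, so concert pitches are written a major second up.
F5 gives G5
Gb5 gives Ab5
B4 gives C#5
A#5 gives B#5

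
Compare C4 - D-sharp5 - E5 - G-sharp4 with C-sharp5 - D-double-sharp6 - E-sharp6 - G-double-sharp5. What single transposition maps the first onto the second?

up an augmented octave

Take the first pair: C4 → C#5. C to C spans 8 letter names, so the interval is some kind of octave.
C4 to C#5 is 13 semitones, which makes it an augmented octave; the second version is higher, so the direction is up.
Checking another pair — G#4 → G##5 — gives the same interval.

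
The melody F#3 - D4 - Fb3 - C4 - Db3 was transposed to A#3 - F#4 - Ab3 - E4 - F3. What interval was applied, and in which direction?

From F#3 to A#3 is 3 letter names — a third of some quality.
F#3 to A#3 is 4 semitones, which makes it a major third; the second version is higher, so the direction is up.
Checking another pair — Db3 → F3 — gives the same interval.

up a major third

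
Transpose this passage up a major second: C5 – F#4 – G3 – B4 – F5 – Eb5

D5 G#4 A3 C#5 G5 F5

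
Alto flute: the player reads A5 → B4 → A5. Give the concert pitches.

E5 F#4 E5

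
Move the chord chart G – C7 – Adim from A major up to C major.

A major up to C major is a minor third; each chord root moves by that interval while the quality stays the same.
G: root G up a minor third → Bb, giving Bb.
C7: root C up a minor third → Eb, giving Eb7.
Adim: root A up a minor third → C, giving Cdim.

Bb Eb7 Cdim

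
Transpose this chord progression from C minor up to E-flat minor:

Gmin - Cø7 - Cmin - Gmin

C minor up to E-flat minor is a minor third; each chord root moves by that interval while the quality stays the same.
Gmin: root G up a minor third → Bb, giving Bbmin.
Cø7: root C up a minor third → Eb, giving Ebø7.
Cmin: root C up a minor third → Eb, giving Ebmin.
Gmin: root G up a minor third → Bb, giving Bbmin.

Bbmin Ebø7 Ebmin Bbmin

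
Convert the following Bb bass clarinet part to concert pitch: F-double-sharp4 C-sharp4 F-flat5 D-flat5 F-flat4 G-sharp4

E#3 B2 Ebb4 Cb4 Ebb3 F#3

Written C4 on the Bb bass clarinet sounds as Bb2, a major ninth lower; apply that shift to every note.
F##4 becomes E#3
C#4 becomes B2
Fb5 becomes Ebb4
Db5 becomes Cb4
Fb4 becomes Ebb3
G#4 becomes F#3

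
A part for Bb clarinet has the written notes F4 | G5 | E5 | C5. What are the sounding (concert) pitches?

The Bb clarinet sounds a major second below written, so transpose each written note down a major second.
F4 gives Eb4
G5 gives F5
E5 gives D5
C5 gives Bb4

Eb4 F5 D5 Bb4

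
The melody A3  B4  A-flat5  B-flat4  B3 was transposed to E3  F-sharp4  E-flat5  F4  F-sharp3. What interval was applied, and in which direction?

Take the first pair: A3 → E3. A to E spans 4 letter names, so the interval is some kind of fourth.
E3 to A3 is 5 semitones, which makes it a perfect fourth; the second version is lower, so the direction is down.
Checking another pair — B3 → F#3 — gives the same interval.

down a perfect fourth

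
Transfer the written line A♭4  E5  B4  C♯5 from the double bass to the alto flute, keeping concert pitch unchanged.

Db4 A4 E4 F#4

First find concert pitch: the double bass sounds a perfect octave below written, so A♭4 E5 B4 C♯5 sounds Ab3 E4 B3 C#4.
Then write for alto flute: it sounds a perfect fourth below written, so the part must be a perfect fourth above concert.
Ab3 → Db4
E4 → A4
B3 → E4
C#4 → F#4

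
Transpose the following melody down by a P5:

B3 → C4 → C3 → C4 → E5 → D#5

A perfect fifth down from B3 gives E3.
C4 down a perfect fifth is F3.
C3 down a perfect fifth is F2.
C4 down a perfect fifth is F3.
A perfect fifth down from E5 gives A4.
A perfect fifth down from D#5 gives G#4.

E3 F3 F2 F3 A4 G#4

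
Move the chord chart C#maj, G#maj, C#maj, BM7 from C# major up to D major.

Dmaj Amaj Dmaj CM7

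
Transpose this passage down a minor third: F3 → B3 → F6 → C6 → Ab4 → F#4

F3 gives D3
B3 gives G#3
F6 gives D6
C6 gives A5
Ab4 gives F4
F#4 gives D#4

D3 G#3 D6 A5 F4 D#4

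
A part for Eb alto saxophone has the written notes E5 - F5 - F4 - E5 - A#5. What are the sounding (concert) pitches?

G4 Ab4 Ab3 G4 C#5

The Eb alto saxophone sounds a major sixth below written, so transpose each written note down a major sixth.
E5 -> G4
F5 -> Ab4
F4 -> Ab3
E5 -> G4
A#5 -> C#5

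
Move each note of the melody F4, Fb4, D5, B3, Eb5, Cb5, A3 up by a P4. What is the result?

Bb4 Bbb4 G5 E4 Ab5 Fb5 D4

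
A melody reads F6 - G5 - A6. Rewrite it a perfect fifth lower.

F6 -> Bb5
G5 -> C5
A6 -> D6

Bb5 C5 D6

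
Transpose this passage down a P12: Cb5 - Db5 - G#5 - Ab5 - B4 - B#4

Cb5 → Fb3
Db5 → Gb3
G#5 → C#4
Ab5 → Db4
B4 → E3
B#4 → E#3

Fb3 Gb3 C#4 Db4 E3 E#3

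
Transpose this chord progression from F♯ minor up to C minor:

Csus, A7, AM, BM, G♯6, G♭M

Gbsus Eb7 EbM FM D6 DbbM

F♯ minor up to C minor is a diminished fifth; each chord root moves by that interval while the quality stays the same.
Csus: root C up a diminished fifth → Gb, giving Gbsus.
A7: root A up a diminished fifth → Eb, giving Eb7.
AM: root A up a diminished fifth → Eb, giving EbM.
BM: root B up a diminished fifth → F, giving FM.
G♯6: root G♯ up a diminished fifth → D, giving D6.
G♭M: root G♭ up a diminished fifth → Dbb, giving DbbM.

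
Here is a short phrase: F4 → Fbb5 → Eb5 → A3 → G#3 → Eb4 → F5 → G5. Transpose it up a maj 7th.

F4 gives E5
Fbb5 gives Ebb6
Eb5 gives D6
A3 gives G#4
G#3 gives F##4
Eb4 gives D5
F5 gives E6
G5 gives F#6

E5 Ebb6 D6 G#4 F##4 D5 E6 F#6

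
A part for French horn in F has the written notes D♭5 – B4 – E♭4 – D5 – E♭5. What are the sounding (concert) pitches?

Gb4 E4 Ab3 G4 Ab4

The French horn in F sounds a perfect fifth below written, so transpose each written note down a perfect fifth.
Db5 -> Gb4
B4 -> E4
Eb4 -> Ab3
D5 -> G4
Eb5 -> Ab4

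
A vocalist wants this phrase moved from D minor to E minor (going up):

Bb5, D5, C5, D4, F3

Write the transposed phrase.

C6 E5 D5 E4 G3

From D up to E is a major second; apply that to each pitch.
Bb5 to C6
D5 to E5
C5 to D5
D4 to E4
F3 to G3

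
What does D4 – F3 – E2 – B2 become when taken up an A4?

D4 gives G#4
F3 gives B3
E2 gives A#2
B2 gives E#3

G#4 B3 A#2 E#3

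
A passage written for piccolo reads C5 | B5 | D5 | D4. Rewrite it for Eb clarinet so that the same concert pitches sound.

A5 G#6 B5 B4

First find concert pitch: the piccolo sounds a perfect octave above written, so C5 B5 D5 D4 sounds C6 B6 D6 D5.
Then write for Eb clarinet: it sounds a minor third above written, so the part must be a minor third below concert.
C6 → A5
B6 → G#6
D6 → B5
D5 → B4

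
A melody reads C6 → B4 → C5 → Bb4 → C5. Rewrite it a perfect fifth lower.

C6 becomes F5
B4 becomes E4
C5 becomes F4
Bb4 becomes Eb4
C5 becomes F4

F5 E4 F4 Eb4 F4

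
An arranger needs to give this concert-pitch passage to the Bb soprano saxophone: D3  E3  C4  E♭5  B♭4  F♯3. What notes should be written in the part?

The Bb soprano saxophone sounds a major second below written, so the written part must be a major second above concert — transpose each note up.
D3 gives E3
E3 gives F#3
C4 gives D4
Eb5 gives F5
Bb4 gives C5
F#3 gives G#3

E3 F#3 D4 F5 C5 G#3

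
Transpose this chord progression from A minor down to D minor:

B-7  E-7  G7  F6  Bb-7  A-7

E-7 A-7 C7 Bb6 Eb-7 D-7

A minor down to D minor is a perfect fifth; each chord root moves by that interval while the quality stays the same.
B-7: root B down a perfect fifth → E, giving E-7.
E-7: root E down a perfect fifth → A, giving A-7.
G7: root G down a perfect fifth → C, giving C7.
F6: root F down a perfect fifth → Bb, giving Bb6.
Bb-7: root Bb down a perfect fifth → Eb, giving Eb-7.
A-7: root A down a perfect fifth → D, giving D-7.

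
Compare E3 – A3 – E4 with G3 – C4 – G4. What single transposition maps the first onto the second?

From E3 to G3 is 3 letter names — a third of some quality.
E3 to G3 is 3 semitones, which makes it a minor third; the second version is higher, so the direction is up.
Checking another pair — E4 → G4 — gives the same interval.

up a minor third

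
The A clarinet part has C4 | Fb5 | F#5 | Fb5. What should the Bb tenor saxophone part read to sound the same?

First find concert pitch: the A clarinet sounds a minor third below written, so C4 Fb5 F#5 Fb5 sounds A3 Db5 D#5 Db5.
Then write for Bb tenor saxophone: it sounds a major ninth below written, so the part must be a major ninth above concert.
A3 → B4
Db5 → Eb6
D#5 → E#6
Db5 → Eb6

B4 Eb6 E#6 Eb6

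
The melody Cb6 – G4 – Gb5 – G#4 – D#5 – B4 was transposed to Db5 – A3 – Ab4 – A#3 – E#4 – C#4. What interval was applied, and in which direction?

From Cb6 to Db5 is 7 letter names — a seventh of some quality.
Db5 to Cb6 is 10 semitones, which makes it a minor seventh; the second version is lower, so the direction is down.
Checking another pair — B4 → C#4 — gives the same interval.

down a minor seventh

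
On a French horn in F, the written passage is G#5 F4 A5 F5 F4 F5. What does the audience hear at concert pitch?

Written C4 on the French horn in F sounds as F3, a perfect fifth lower; apply that shift to every note.
G#5 to C#5
F4 to Bb3
A5 to D5
F5 to Bb4
F4 to Bb3
F5 to Bb4

C#5 Bb3 D5 Bb4 Bb3 Bb4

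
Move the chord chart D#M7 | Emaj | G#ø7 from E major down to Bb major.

AM7 Bbmaj Dø7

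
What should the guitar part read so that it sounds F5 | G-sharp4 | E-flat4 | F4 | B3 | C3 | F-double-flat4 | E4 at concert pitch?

Written C4 sounds as C3 on the guitar, so concert pitches are written a perfect octave up.
F5 to F6
G#4 to G#5
Eb4 to Eb5
F4 to F5
B3 to B4
C3 to C4
Fbb4 to Fbb5
E4 to E5

F6 G#5 Eb5 F5 B4 C4 Fbb5 E5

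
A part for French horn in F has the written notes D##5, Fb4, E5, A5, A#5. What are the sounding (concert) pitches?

G##4 Bbb3 A4 D5 D#5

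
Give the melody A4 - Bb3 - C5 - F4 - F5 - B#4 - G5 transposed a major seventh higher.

A4 becomes G#5
Bb3 becomes A4
C5 becomes B5
F4 becomes E5
F5 becomes E6
B#4 becomes A##5
G5 becomes F#6

G#5 A4 B5 E5 E6 A##5 F#6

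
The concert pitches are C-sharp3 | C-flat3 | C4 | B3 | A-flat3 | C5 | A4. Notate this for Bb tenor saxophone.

D#4 Db4 D5 C#5 Bb4 D6 B5

Written C4 sounds as Bb2 on the Bb tenor saxophone, so concert pitches are written a major ninth up.
C#3 to D#4
Cb3 to Db4
C4 to D5
B3 to C#5
Ab3 to Bb4
C5 to D6
A4 to B5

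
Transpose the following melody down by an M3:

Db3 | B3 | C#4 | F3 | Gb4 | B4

Bbb2 G3 A3 Db3 Ebb4 G4

Db3 becomes Bbb2
B3 becomes G3
C#4 becomes A3
F3 becomes Db3
Gb4 becomes Ebb4
B4 becomes G4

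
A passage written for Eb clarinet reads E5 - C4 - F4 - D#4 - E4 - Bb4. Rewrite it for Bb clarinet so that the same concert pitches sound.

First find concert pitch: the Eb clarinet sounds a minor third above written, so E5 C4 F4 D#4 E4 Bb4 sounds G5 Eb4 Ab4 F#4 G4 Db5.
Then write for Bb clarinet: it sounds a major second below written, so the part must be a major second above concert.
G5 → A5
Eb4 → F4
Ab4 → Bb4
F#4 → G#4
G4 → A4
Db5 → Eb5

A5 F4 Bb4 G#4 A4 Eb5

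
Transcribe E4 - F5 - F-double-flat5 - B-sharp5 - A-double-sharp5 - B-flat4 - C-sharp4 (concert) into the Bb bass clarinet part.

F#5 G6 Gbb6 C##7 B##6 C6 D#5

Written C4 sounds as Bb2 on the Bb bass clarinet, so concert pitches are written a major ninth up.
E4 → F#5
F5 → G6
Fbb5 → Gbb6
B#5 → C##7
A##5 → B##6
Bb4 → C6
C#4 → D#5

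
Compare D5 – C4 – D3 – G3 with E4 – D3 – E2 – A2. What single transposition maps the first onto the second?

Take the first pair: D5 → E4. D to E spans 7 letter names, so the interval is some kind of seventh.
E4 to D5 is 10 semitones, which makes it a minor seventh; the second version is lower, so the direction is down.
Checking another pair — G3 → A2 — gives the same interval.

down a minor seventh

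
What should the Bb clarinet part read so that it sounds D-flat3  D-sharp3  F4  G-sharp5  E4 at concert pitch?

Eb3 E#3 G4 A#5 F#4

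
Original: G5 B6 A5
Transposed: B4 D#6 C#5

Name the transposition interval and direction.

down a minor sixth

From G5 to B4 is 6 letter names — a sixth of some quality.
B4 to G5 is 8 semitones, which makes it a minor sixth; the second version is lower, so the direction is down.
Checking another pair — A5 → C#5 — gives the same interval.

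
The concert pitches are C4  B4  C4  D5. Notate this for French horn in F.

G4 F#5 G4 A5

The French horn in F sounds a perfect fifth below written, so the written part must be a perfect fifth above concert — transpose each note up.
C4 gives G4
B4 gives F#5
C4 gives G4
D5 gives A5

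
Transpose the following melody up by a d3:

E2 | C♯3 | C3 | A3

Gb2 Eb3 Ebb3 Cb4

A diminished third up from E2 gives Gb2.
C#3 up a diminished third is Eb3.
C3 up a diminished third is Ebb3.
A3 up a diminished third is Cb4.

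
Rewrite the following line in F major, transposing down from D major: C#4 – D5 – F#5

E3 F4 A4

From D down to F is a major sixth; apply that to each pitch.
C#4 -> E3
D5 -> F4
F#5 -> A4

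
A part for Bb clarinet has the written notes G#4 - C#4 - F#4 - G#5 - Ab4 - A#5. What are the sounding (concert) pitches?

F#4 B3 E4 F#5 Gb4 G#5

Written C4 on the Bb clarinet sounds as Bb3, a major second lower; apply that shift to every note.
G#4 -> F#4
C#4 -> B3
F#4 -> E4
G#5 -> F#5
Ab4 -> Gb4
A#5 -> G#5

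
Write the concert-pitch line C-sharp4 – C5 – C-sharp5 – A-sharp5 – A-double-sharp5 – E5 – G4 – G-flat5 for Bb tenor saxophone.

D#5 D6 D#6 B#6 B##6 F#6 A5 Ab6

The Bb tenor saxophone sounds a major ninth below written, so the written part must be a major ninth above concert — transpose each note up.
C#4 gives D#5
C5 gives D6
C#5 gives D#6
A#5 gives B#6
A##5 gives B##6
E5 gives F#6
G4 gives A5
Gb5 gives Ab6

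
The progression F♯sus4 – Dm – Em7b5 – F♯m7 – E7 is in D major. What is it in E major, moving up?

D major up to E major is a major second; each chord root moves by that interval while the quality stays the same.
F♯sus4: root F♯ up a major second → G#, giving G#sus4.
Dm: root D up a major second → E, giving Em.
Em7b5: root E up a major second → F#, giving F#m7b5.
F♯m7: root F♯ up a major second → G#, giving G#m7.
E7: root E up a major second → F#, giving F#7.

G#sus4 Em F#m7b5 G#m7 F#7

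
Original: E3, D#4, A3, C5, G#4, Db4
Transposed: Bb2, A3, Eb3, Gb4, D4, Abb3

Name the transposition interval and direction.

Take the first pair: E3 → Bb2. E to B spans 4 letter names, so the interval is some kind of fourth.
Bb2 to E3 is 6 semitones, which makes it an augmented fourth; the second version is lower, so the direction is down.
Checking another pair — Db4 → Abb3 — gives the same interval.

down an augmented fourth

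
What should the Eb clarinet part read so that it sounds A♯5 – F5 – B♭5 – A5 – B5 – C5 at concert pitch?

F##5 D5 G5 F#5 G#5 A4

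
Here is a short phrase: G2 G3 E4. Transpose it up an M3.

B2 B3 G#4

G2 becomes B2
G3 becomes B3
E4 becomes G#4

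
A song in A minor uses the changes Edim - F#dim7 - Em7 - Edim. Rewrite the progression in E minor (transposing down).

Bdim C#dim7 Bm7 Bdim

A minor down to E minor is a perfect fourth; each chord root moves by that interval while the quality stays the same.
Edim: root E down a perfect fourth → B, giving Bdim.
F#dim7: root F# down a perfect fourth → C#, giving C#dim7.
Em7: root E down a perfect fourth → B, giving Bm7.
Edim: root E down a perfect fourth → B, giving Bdim.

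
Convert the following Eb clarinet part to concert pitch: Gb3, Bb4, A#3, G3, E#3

The Eb clarinet sounds a minor third above written, so transpose each written note up a minor third.
Gb3 gives Bbb3
Bb4 gives Db5
A#3 gives C#4
G3 gives Bb3
E#3 gives G#3

Bbb3 Db5 C#4 Bb3 G#3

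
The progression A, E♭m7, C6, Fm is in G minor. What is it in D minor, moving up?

G minor up to D minor is a perfect fifth; each chord root moves by that interval while the quality stays the same.
A: root A up a perfect fifth → E, giving E.
E♭m7: root E♭ up a perfect fifth → Bb, giving Bbm7.
C6: root C up a perfect fifth → G, giving G6.
Fm: root F up a perfect fifth → C, giving Cm.

E Bbm7 G6 Cm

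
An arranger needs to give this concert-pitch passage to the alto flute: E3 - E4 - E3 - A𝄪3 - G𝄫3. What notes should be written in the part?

A3 A4 A3 D##4 Cbb4

Written C4 sounds as G3 on the alto flute, so concert pitches are written a perfect fourth up.
E3 -> A3
E4 -> A4
E3 -> A3
A##3 -> D##4
Gbb3 -> Cbb4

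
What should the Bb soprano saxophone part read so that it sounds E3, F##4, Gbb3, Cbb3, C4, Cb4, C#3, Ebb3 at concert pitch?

Written C4 sounds as Bb3 on the Bb soprano saxophone, so concert pitches are written a major second up.
E3 → F#3
F##4 → G##4
Gbb3 → Abb3
Cbb3 → Dbb3
C4 → D4
Cb4 → Db4
C#3 → D#3
Ebb3 → Fb3

F#3 G##4 Abb3 Dbb3 D4 Db4 D#3 Fb3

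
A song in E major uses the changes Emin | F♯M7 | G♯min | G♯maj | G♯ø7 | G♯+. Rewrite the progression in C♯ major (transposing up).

E major up to C♯ major is a major sixth; each chord root moves by that interval while the quality stays the same.
Emin: root E up a major sixth → C#, giving C#min.
F♯M7: root F♯ up a major sixth → D#, giving D#M7.
G♯min: root G♯ up a major sixth → E#, giving E#min.
G♯maj: root G♯ up a major sixth → E#, giving E#maj.
G♯ø7: root G♯ up a major sixth → E#, giving E#ø7.
G♯+: root G♯ up a major sixth → E#, giving E#+.

C#min D#M7 E#min E#maj E#ø7 E#+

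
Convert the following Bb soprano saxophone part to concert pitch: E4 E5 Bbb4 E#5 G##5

D4 D5 Abb4 D#5 F##5

The Bb soprano saxophone sounds a major second below written, so transpose each written note down a major second.
E4 becomes D4
E5 becomes D5
Bbb4 becomes Abb4
E#5 becomes D#5
G##5 becomes F##5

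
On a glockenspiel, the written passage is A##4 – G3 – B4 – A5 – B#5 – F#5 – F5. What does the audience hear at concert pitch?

The glockenspiel sounds a perfect fifteenth above written, so transpose each written note up a perfect fifteenth.
A##4 → A##6
G3 → G5
B4 → B6
A5 → A7
B#5 → B#7
F#5 → F#7
F5 → F7

A##6 G5 B6 A7 B#7 F#7 F7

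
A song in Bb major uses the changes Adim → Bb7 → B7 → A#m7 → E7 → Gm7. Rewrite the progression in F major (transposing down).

Edim F7 F#7 E#m7 B7 Dm7

Bb major down to F major is a perfect fourth; each chord root moves by that interval while the quality stays the same.
Adim: root A down a perfect fourth → E, giving Edim.
Bb7: root Bb down a perfect fourth → F, giving F7.
B7: root B down a perfect fourth → F#, giving F#7.
A#m7: root A# down a perfect fourth → E#, giving E#m7.
E7: root E down a perfect fourth → B, giving B7.
Gm7: root G down a perfect fourth → D, giving Dm7.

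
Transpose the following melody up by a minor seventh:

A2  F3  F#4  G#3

A minor seventh up from A2 gives G3.
F3 up a minor seventh is Eb4.
A minor seventh up from F#4 gives E5.
G#3: a seventh up reaches F, and 10 semitones makes it F#4.

G3 Eb4 E5 F#4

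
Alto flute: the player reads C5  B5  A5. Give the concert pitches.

The alto flute sounds a perfect fourth below written, so transpose each written note down a perfect fourth.
C5 to G4
B5 to F#5
A5 to E5

G4 F#5 E5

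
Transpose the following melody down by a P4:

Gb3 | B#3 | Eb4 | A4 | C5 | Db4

Gb3 down a perfect fourth is Db3.
B#3: a fourth down reaches F, and 5 semitones makes it F##3.
Eb4: a fourth down reaches B, and 5 semitones makes it Bb3.
A4 down a perfect fourth is E4.
C5 down a perfect fourth is G4.
Db4: a fourth down reaches A, and 5 semitones makes it Ab3.

Db3 F##3 Bb3 E4 G4 Ab3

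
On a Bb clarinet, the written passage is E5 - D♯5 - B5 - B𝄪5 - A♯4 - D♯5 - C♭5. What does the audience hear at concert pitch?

D5 C#5 A5 A##5 G#4 C#5 Bbb4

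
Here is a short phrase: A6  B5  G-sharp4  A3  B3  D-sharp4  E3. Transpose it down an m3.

A minor third down from A6 gives F#6.
B5: a third down reaches G, and 3 semitones makes it G#5.
G#4 down a minor third is E#4.
A3 down a minor third is F#3.
B3 down a minor third is G#3.
D#4 down a minor third is B#3.
A minor third down from E3 gives C#3.

F#6 G#5 E#4 F#3 G#3 B#3 C#3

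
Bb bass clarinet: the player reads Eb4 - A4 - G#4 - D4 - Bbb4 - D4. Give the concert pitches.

Db3 G3 F#3 C3 Abb3 C3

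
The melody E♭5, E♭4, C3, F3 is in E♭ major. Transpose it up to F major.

E♭ major to F major up is a major second, so every note moves up by that interval.
Eb5 becomes F5
Eb4 becomes F4
C3 becomes D3
F3 becomes G3

F5 F4 D3 G3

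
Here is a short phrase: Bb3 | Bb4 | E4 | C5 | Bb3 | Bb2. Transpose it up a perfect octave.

Bb4 Bb5 E5 C6 Bb4 Bb3

A perfect octave up from Bb3 gives Bb4.
A perfect octave up from Bb4 gives Bb5.
E4: an octave up reaches E, and 12 semitones makes it E5.
A perfect octave up from C5 gives C6.
Bb3 up a perfect octave is Bb4.
Bb2: an octave up reaches B, and 12 semitones makes it Bb3.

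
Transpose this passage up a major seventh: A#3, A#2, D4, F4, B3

G##4 G##3 C#5 E5 A#4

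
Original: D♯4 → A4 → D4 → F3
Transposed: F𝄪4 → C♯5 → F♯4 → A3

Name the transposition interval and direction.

Take the first pair: D#4 → F##4. D to F spans 3 letter names, so the interval is some kind of third.
D#4 to F##4 is 4 semitones, which makes it a major third; the second version is higher, so the direction is up.
Checking another pair — F3 → A3 — gives the same interval.

up a major third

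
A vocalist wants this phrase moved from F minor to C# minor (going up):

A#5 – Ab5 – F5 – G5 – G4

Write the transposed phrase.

E##6 E6 C#6 D#6 D#5

F minor to C# minor up is an augmented fifth, so every note moves up by that interval.
A#5 becomes E##6
Ab5 becomes E6
F5 becomes C#6
G5 becomes D#6
G4 becomes D#5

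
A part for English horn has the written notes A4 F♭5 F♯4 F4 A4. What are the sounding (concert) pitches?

D4 Bbb4 B3 Bb3 D4

The English horn sounds a perfect fifth below written, so transpose each written note down a perfect fifth.
A4 → D4
Fb5 → Bbb4
F#4 → B3
F4 → Bb3
A4 → D4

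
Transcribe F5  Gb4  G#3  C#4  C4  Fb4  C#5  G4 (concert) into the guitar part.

F6 Gb5 G#4 C#5 C5 Fb5 C#6 G5

Written C4 sounds as C3 on the guitar, so concert pitches are written a perfect octave up.
F5 → F6
Gb4 → Gb5
G#3 → G#4
C#4 → C#5
C4 → C5
Fb4 → Fb5
C#5 → C#6
G4 → G5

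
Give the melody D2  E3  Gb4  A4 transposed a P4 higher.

A perfect fourth up from D2 gives G2.
E3: a fourth up reaches A, and 5 semitones makes it A3.
Gb4: a fourth up reaches C, and 5 semitones makes it Cb5.
A4 up a perfect fourth is D5.

G2 A3 Cb5 D5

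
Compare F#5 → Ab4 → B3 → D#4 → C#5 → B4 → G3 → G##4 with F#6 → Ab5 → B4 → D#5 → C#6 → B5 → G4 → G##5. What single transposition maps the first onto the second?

Take the first pair: F#5 → F#6. F to F spans 8 letter names, so the interval is some kind of octave.
F#5 to F#6 is 12 semitones, which makes it a perfect octave; the second version is higher, so the direction is up.
Checking another pair — G##4 → G##5 — gives the same interval.

up a perfect octave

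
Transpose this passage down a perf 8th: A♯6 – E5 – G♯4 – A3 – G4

A#5 E4 G#3 A2 G3

A#6 down a perfect octave is A#5.
E5 down a perfect octave is E4.
G#4 down a perfect octave is G#3.
A3 down a perfect octave is A2.
A perfect octave down from G4 gives G3.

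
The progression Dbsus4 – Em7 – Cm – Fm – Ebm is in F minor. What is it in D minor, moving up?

Bbsus4 C#m7 Am Dm Cm

F minor up to D minor is a major sixth; each chord root moves by that interval while the quality stays the same.
Dbsus4: root Db up a major sixth → Bb, giving Bbsus4.
Em7: root E up a major sixth → C#, giving C#m7.
Cm: root C up a major sixth → A, giving Am.
Fm: root F up a major sixth → D, giving Dm.
Ebm: root Eb up a major sixth → C, giving Cm.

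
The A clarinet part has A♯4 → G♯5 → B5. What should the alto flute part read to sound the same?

B#4 A#5 C#6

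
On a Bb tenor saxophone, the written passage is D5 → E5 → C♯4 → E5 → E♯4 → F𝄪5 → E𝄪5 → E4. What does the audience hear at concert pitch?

C4 D4 B2 D4 D#3 E#4 D##4 D3

The Bb tenor saxophone sounds a major ninth below written, so transpose each written note down a major ninth.
D5 -> C4
E5 -> D4
C#4 -> B2
E5 -> D4
E#4 -> D#3
F##5 -> E#4
E##5 -> D##4
E4 -> D3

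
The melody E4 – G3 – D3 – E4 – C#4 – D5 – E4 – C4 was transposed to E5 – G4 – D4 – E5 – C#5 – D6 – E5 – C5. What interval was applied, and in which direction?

up a perfect octave

From E4 to E5 is 8 letter names — an octave of some quality.
E4 to E5 is 12 semitones, which makes it a perfect octave; the second version is higher, so the direction is up.
Checking another pair — C4 → C5 — gives the same interval.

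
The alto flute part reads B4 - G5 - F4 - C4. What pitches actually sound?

The alto flute sounds a perfect fourth below written, so transpose each written note down a perfect fourth.
B4 becomes F#4
G5 becomes D5
F4 becomes C4
C4 becomes G3

F#4 D5 C4 G3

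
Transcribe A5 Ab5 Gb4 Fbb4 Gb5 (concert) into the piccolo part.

The piccolo sounds a perfect octave above written, so the written part must be a perfect octave below concert — transpose each note down.
A5 to A4
Ab5 to Ab4
Gb4 to Gb3
Fbb4 to Fbb3
Gb5 to Gb4

A4 Ab4 Gb3 Fbb3 Gb4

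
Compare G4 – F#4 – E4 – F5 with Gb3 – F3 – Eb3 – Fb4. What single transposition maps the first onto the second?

down an augmented octave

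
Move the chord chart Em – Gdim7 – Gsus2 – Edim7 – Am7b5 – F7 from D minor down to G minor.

D minor down to G minor is a perfect fifth; each chord root moves by that interval while the quality stays the same.
Em: root E down a perfect fifth → A, giving Am.
Gdim7: root G down a perfect fifth → C, giving Cdim7.
Gsus2: root G down a perfect fifth → C, giving Csus2.
Edim7: root E down a perfect fifth → A, giving Adim7.
Am7b5: root A down a perfect fifth → D, giving Dm7b5.
F7: root F down a perfect fifth → Bb, giving Bb7.

Am Cdim7 Csus2 Adim7 Dm7b5 Bb7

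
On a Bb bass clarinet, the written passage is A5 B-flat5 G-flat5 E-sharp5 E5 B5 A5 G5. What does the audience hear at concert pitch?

G4 Ab4 Fb4 D#4 D4 A4 G4 F4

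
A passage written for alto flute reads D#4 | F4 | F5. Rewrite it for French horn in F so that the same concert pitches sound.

E#4 G4 G5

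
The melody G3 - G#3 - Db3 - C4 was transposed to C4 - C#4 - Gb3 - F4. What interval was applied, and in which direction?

up a perfect fourth

Take the first pair: G3 → C4. G to C spans 4 letter names, so the interval is some kind of fourth.
G3 to C4 is 5 semitones, which makes it a perfect fourth; the second version is higher, so the direction is up.
Checking another pair — C4 → F4 — gives the same interval.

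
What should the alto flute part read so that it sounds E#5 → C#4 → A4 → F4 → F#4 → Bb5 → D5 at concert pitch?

A#5 F#4 D5 Bb4 B4 Eb6 G5

The alto flute sounds a perfect fourth below written, so the written part must be a perfect fourth above concert — transpose each note up.
E#5 to A#5
C#4 to F#4
A4 to D5
F4 to Bb4
F#4 to B4
Bb5 to Eb6
D5 to G5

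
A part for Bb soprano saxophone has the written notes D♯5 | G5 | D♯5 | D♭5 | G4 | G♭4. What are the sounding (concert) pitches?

C#5 F5 C#5 Cb5 F4 Fb4

The Bb soprano saxophone sounds a major second below written, so transpose each written note down a major second.
D#5 → C#5
G5 → F5
D#5 → C#5
Db5 → Cb5
G4 → F4
Gb4 → Fb4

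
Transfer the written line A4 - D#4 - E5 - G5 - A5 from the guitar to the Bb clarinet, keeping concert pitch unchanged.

First find concert pitch: the guitar sounds a perfect octave below written, so A4 D#4 E5 G5 A5 sounds A3 D#3 E4 G4 A4.
Then write for Bb clarinet: it sounds a major second below written, so the part must be a major second above concert.
A3 → B3
D#3 → E#3
E4 → F#4
G4 → A4
A4 → B4

B3 E#3 F#4 A4 B4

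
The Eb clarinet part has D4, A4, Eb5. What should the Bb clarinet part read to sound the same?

G4 D5 Ab5

First find concert pitch: the Eb clarinet sounds a minor third above written, so D4 A4 Eb5 sounds F4 C5 Gb5.
Then write for Bb clarinet: it sounds a major second below written, so the part must be a major second above concert.
F4 → G4
C5 → D5
Gb5 → Ab5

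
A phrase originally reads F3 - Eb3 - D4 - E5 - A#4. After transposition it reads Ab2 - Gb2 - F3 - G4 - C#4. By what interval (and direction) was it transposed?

down a major sixth

From F3 to Ab2 is 6 letter names — a sixth of some quality.
Ab2 to F3 is 9 semitones, which makes it a major sixth; the second version is lower, so the direction is down.
Checking another pair — A#4 → C#4 — gives the same interval.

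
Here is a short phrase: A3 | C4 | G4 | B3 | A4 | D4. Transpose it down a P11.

A3 → E2
C4 → G2
G4 → D3
B3 → F#2
A4 → E3
D4 → A2

E2 G2 D3 F#2 E3 A2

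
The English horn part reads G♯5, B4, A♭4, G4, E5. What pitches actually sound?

Written C4 on the English horn sounds as F3, a perfect fifth lower; apply that shift to every note.
G#5 becomes C#5
B4 becomes E4
Ab4 becomes Db4
G4 becomes C4
E5 becomes A4

C#5 E4 Db4 C4 A4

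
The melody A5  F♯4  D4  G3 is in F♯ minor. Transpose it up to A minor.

F♯ minor to A minor up is a minor third, so every note moves up by that interval.
A5 gives C6
F#4 gives A4
D4 gives F4
G3 gives Bb3

C6 A4 F4 Bb3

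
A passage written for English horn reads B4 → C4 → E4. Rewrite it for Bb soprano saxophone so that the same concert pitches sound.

F#4 G3 B3

First find concert pitch: the English horn sounds a perfect fifth below written, so B4 C4 E4 sounds E4 F3 A3.
Then write for Bb soprano saxophone: it sounds a major second below written, so the part must be a major second above concert.
E4 → F#4
F3 → G3
A3 → B3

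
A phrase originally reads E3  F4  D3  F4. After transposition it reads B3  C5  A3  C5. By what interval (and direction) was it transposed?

up a perfect fifth

From E3 to B3 is 5 letter names — a fifth of some quality.
E3 to B3 is 7 semitones, which makes it a perfect fifth; the second version is higher, so the direction is up.
Checking another pair — F4 → C5 — gives the same interval.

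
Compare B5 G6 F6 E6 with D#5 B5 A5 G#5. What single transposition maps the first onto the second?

down a minor sixth

From B5 to D#5 is 6 letter names — a sixth of some quality.
D#5 to B5 is 8 semitones, which makes it a minor sixth; the second version is lower, so the direction is down.
Checking another pair — E6 → G#5 — gives the same interval.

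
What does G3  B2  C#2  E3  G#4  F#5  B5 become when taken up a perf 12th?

A perfect twelfth up from G3 gives D5.
B2: a twelfth up reaches F, and 19 semitones makes it F#4.
A perfect twelfth up from C#2 gives G#3.
E3 up a perfect twelfth is B4.
A perfect twelfth up from G#4 gives D#6.
F#5: a twelfth up reaches C, and 19 semitones makes it C#7.
B5 up a perfect twelfth is F#7.

D5 F#4 G#3 B4 D#6 C#7 F#7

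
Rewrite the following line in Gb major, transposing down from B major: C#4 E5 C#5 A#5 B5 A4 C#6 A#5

B major to Gb major down is an augmented third, so every note moves down by that interval.
C#4 becomes Ab3
E5 becomes Cb5
C#5 becomes Ab4
A#5 becomes F5
B5 becomes Gb5
A4 becomes Fb4
C#6 becomes Ab5
A#5 becomes F5

Ab3 Cb5 Ab4 F5 Gb5 Fb4 Ab5 F5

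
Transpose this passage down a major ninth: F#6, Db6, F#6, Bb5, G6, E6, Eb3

E5 Cb5 E5 Ab4 F5 D5 Db2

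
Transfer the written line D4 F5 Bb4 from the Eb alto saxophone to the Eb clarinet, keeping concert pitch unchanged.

D3 F4 Bb3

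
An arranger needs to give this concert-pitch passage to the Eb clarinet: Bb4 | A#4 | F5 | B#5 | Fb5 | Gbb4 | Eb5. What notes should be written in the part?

G4 F##4 D5 G##5 Db5 Ebb4 C5

Written C4 sounds as Eb4 on the Eb clarinet, so concert pitches are written a minor third down.
Bb4 to G4
A#4 to F##4
F5 to D5
B#5 to G##5
Fb5 to Db5
Gbb4 to Ebb4
Eb5 to C5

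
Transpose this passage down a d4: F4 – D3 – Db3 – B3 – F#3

C#4 A#2 A2 F##3 C##3

F4 down a diminished fourth is C#4.
A diminished fourth down from D3 gives A#2.
Db3 down a diminished fourth is A2.
A diminished fourth down from B3 gives F##3.
F#3: a fourth down reaches C, and 4 semitones makes it C##3.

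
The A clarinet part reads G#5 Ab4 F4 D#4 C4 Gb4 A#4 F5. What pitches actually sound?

E#5 F4 D4 B#3 A3 Eb4 F##4 D5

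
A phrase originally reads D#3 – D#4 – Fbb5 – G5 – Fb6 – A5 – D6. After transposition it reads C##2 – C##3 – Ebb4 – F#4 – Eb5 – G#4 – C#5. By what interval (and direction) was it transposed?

down a minor ninth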